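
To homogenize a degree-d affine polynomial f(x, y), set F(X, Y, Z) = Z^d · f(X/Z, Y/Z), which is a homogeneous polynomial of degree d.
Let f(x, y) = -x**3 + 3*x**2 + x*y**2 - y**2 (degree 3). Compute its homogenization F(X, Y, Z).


F(X, Y, Z) = -X**3 + 3*X**2*Z + X*Y**2 - Y**2*Z

deg(f) = 3.
Substitute x = X/Z, y = Y/Z into f, then multiply by Z^3.
  monomial -1·x^3·y^0 ↦ -1·X^3·Y^0·Z^0.
  monomial 3·x^2·y^0 ↦ 3·X^2·Y^0·Z^1.
  monomial 1·x^1·y^2 ↦ 1·X^1·Y^2·Z^0.
  monomial -1·x^0·y^2 ↦ -1·X^0·Y^2·Z^1.
Collecting: F(X, Y, Z) = -X**3 + 3*X**2*Z + X*Y**2 - Y**2*Z.


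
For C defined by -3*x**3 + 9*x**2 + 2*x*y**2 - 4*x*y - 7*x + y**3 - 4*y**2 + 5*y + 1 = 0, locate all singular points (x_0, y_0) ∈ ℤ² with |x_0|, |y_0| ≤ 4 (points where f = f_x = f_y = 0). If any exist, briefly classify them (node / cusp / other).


Singular points: {(1, 1)}; classification: cusp.

Compute partial derivatives:
  f_x = -9*x**2 + 18*x + 2*y**2 - 4*y - 7.
  f_y = 4*x*y - 4*x + 3*y**2 - 8*y + 5.
Scan x_0 ∈ {−4, ..., 4}. For each x_0, f_y(x_0, y) is a polynomial in y; find its integer roots y ∈ {−4, ..., 4}, then test f_x and f at those candidates.
  x = -4: f_y(-4, y) = 3*y**2 - 24*y + 21; vanishes at y ∈ {1}. (-4, 1): f_x = -225 ≠ 0.
  x = -3: f_y(-3, y) = 3*y**2 - 20*y + 17; vanishes at y ∈ {1}. (-3, 1): f_x = -144 ≠ 0.
  x = -2: f_y(-2, y) = 3*y**2 - 16*y + 13; vanishes at y ∈ {1}. (-2, 1): f_x = -81 ≠ 0.
  x = -1: f_y(-1, y) = 3*y**2 - 12*y + 9; vanishes at y ∈ {1, 3}. (-1, 1): f_x = -36 ≠ 0; (-1, 3): f_x = -28 ≠ 0.
  x = 0: f_y(0, y) = 3*y**2 - 8*y + 5; vanishes at y ∈ {1}. (0, 1): f_x = -9 ≠ 0.
  x = 1: f_y(1, y) = 3*y**2 - 4*y + 1; vanishes at y ∈ {1}. (1, 1): f_x = 0, f = 0 — SINGULAR.
  x = 2: f_y(2, y) = 3*y**2 - 3; vanishes at y ∈ {-1, 1}. (2, -1): f_x = -1 ≠ 0; (2, 1): f_x = -9 ≠ 0.
  x = 3: f_y(3, y) = 3*y**2 + 4*y - 7; vanishes at y ∈ {1}. (3, 1): f_x = -36 ≠ 0.
  x = 4: f_y(4, y) = 3*y**2 + 8*y - 11; vanishes at y ∈ {1}. (4, 1): f_x = -81 ≠ 0.
Only singular point on the grid: (1, 1).
Classify: substitute x = 1 + u, y = 1 + v and expand: f = -3*u**3 + 2*u*v**2 + v**3 + v**2.
No constant or linear terms (consistent with a singular point). Quadratic part: v**2. Cubic part: -3*u**3 + 2*u*v**2 + v**3.
The quadratic part v**2 is a perfect square, so there is a single (double) tangent line v = 0, i.e. y = 1. Restricting the cubic part to that line (v = 0) leaves -3*u**3 ≠ 0, so f is not divisible by v and the branch is v² ≈ 3*u**3 to lowest order — this is a cusp.
Classification: cusp.


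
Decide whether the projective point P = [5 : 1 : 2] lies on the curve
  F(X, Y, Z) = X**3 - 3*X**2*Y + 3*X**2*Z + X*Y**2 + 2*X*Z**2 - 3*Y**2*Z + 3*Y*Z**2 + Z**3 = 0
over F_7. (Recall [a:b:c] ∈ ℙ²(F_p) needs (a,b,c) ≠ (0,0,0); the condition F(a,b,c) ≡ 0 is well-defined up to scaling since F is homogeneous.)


F(5,1,2) ≡ 0 (mod 7); P is on the curve.

Evaluate F(5, 1, 2) term-by-term (mod 7).
  X**3 ↦ 1·125·1·1 = 125
  -3*X**2*Y ↦ -3·25·1·1 = -75
  3*X**2*Z ↦ 3·25·1·2 = 150
  X*Y**2 ↦ 1·5·1·1 = 5
  2*X*Z**2 ↦ 2·5·1·4 = 40
  -3*Y**2*Z ↦ -3·1·1·2 = -6
  3*Y*Z**2 ↦ 3·1·1·4 = 12
  Z**3 ↦ 1·1·1·8 = 8
Sum: F(5, 1, 2) = (125) + (-75) + (150) + (5) + (40) + (-6) + (12) + (8) = 259.
Reducing mod 7: 259 ≡ 0 (mod 7).
Since F(a, b, c) ≡ 0 (mod 7), P lies on the curve.


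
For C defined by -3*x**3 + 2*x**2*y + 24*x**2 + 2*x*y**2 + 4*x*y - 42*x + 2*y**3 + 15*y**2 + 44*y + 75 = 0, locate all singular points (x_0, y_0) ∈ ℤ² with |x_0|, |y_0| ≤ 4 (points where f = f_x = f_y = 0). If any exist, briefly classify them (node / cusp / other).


Singular points: {(2, -3)}; classification: cusp.

Compute partial derivatives:
  f_x = -9*x**2 + 4*x*y + 48*x + 2*y**2 + 4*y - 42.
  f_y = 2*x**2 + 4*x*y + 4*x + 6*y**2 + 30*y + 44.
Scan x_0 ∈ {−4, ..., 4}. For each x_0, f_y(x_0, y) is a polynomial in y; find its integer roots y ∈ {−4, ..., 4}, then test f_x and f at those candidates.
  x = -4: f_y(-4, y) = 6*y**2 + 14*y + 60; no integer root y with |y| ≤ 4.
  x = -3: f_y(-3, y) = 6*y**2 + 18*y + 50; no integer root y with |y| ≤ 4.
  x = -2: f_y(-2, y) = 6*y**2 + 22*y + 44; no integer root y with |y| ≤ 4.
  x = -1: f_y(-1, y) = 6*y**2 + 26*y + 42; no integer root y with |y| ≤ 4.
  x = 0: f_y(0, y) = 6*y**2 + 30*y + 44; no integer root y with |y| ≤ 4.
  x = 1: f_y(1, y) = 6*y**2 + 34*y + 50; no integer root y with |y| ≤ 4.
  x = 2: f_y(2, y) = 6*y**2 + 38*y + 60; vanishes at y ∈ {-3}. (2, -3): f_x = 0, f = 0 — SINGULAR.
  x = 3: f_y(3, y) = 6*y**2 + 42*y + 74; no integer root y with |y| ≤ 4.
  x = 4: f_y(4, y) = 6*y**2 + 46*y + 92; no integer root y with |y| ≤ 4.
Only singular point on the grid: (2, -3).
Classify: substitute x = 2 + u, y = -3 + v and expand: f = -3*u**3 + 2*u**2*v + 2*u*v**2 + 2*v**3 + v**2.
No constant or linear terms (consistent with a singular point). Quadratic part: v**2. Cubic part: -3*u**3 + 2*u**2*v + 2*u*v**2 + 2*v**3.
The quadratic part v**2 is a perfect square, so there is a single (double) tangent line v = 0, i.e. y = -3. Restricting the cubic part to that line (v = 0) leaves -3*u**3 ≠ 0, so f is not divisible by v and the branch is v² ≈ 3*u**3 to lowest order — this is a cusp.
Classification: cusp.


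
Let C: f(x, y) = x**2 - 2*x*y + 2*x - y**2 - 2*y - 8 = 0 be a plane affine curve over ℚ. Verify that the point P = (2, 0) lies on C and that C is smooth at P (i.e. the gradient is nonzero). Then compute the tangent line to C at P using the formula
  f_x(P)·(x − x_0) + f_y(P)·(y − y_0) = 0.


Tangent line at P: 6*x - 6*y - 12 = 0.

Step 1: f(2, 0) = 0, so P lies on C.
Step 2: partial derivatives
  f_x(x, y) = 2*x - 2*y + 2, f_y(x, y) = -2*x - 2*y - 2.
  f_x(P) = 6, f_y(P) = -6 (gradient nonzero, so P is smooth).
Step 3: tangent line at P: 6·(x − 2) + -6·(y − 0) = 0.
Expanding: 6*x - 6*y - 12 = 0.


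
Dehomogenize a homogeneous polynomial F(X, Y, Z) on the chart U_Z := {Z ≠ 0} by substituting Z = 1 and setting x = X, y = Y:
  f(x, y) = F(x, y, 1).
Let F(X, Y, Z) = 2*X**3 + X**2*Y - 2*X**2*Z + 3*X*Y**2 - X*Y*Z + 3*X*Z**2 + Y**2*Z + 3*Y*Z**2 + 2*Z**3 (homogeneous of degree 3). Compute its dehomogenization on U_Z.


f(x, y) = 2*x**3 + x**2*y - 2*x**2 + 3*x*y**2 - x*y + 3*x + y**2 + 3*y + 2

On U_Z we set Z = 1. Each monomial c·X^i·Y^j·Z^k in F becomes c·x^i·y^j·1^k = c·x^i·y^j.
Substituting Z = 1: F(X, Y, 1) = 2*x**3 + x**2*y - 2*x**2 + 3*x*y**2 - x*y + 3*x + y**2 + 3*y + 2.
Note: deg(f) ≤ deg(F) = 3; strict inequality happens when F is divisible by Z (lost terms).


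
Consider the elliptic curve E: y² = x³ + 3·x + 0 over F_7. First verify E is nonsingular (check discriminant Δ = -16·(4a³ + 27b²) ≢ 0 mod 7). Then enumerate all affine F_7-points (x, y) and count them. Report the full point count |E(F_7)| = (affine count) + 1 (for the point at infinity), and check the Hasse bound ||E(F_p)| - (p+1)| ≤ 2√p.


Affine points = {(0, 0), (1, 2), (1, 5), (2, 0), (3, 1), (3, 6), (5, 0)}; affine count = 7; |E(F_7)| = 8.

Discriminant check: Δ ∝ 4a³ + 27b² = 4·3³ + 27·0² = 4·27 + 27·0 ≡ 3 (mod 7). Nonzero ⇒ E is nonsingular.
For each x ∈ F_7, compute rhs = x³ + 3·x + 0 mod 7, then count y ∈ F_7 with y² ≡ rhs.
  x = 0: rhs = 0, matching y values: 0 (1 points).
  x = 1: rhs = 4, matching y values: 2, 5 (2 points).
  x = 2: rhs = 0, matching y values: 0 (1 points).
  x = 3: rhs = 1, matching y values: 1, 6 (2 points).
  x = 4: rhs = 6, matching y values: none (0 points).
  x = 5: rhs = 0, matching y values: 0 (1 points).
  x = 6: rhs = 3, matching y values: none (0 points).
Total affine count: 7.
Full point count |E(F_7)| = 7 + 1 = 8.
Hasse bound: |8 − (7+1)| = |0| = 0 ≤ 2√7 ≈ 5.2915 ✓.


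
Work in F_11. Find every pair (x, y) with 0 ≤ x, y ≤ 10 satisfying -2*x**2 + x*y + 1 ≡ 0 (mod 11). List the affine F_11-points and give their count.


Affine F_11-points: {(1, 1), (2, 9), (3, 2), (4, 5), (5, 1), (6, 10), (7, 6), (8, 9), (9, 2), (10, 10)}; count = 10.

For each of the 121 pairs (x, y) ∈ F_11², evaluate f(x, y) mod 11. Record the zeros.
  x = 0: [0↦1, 1↦1, 2↦1, 3↦1, 4↦1, 5↦1, 6↦1, 7↦1, 8↦1, 9↦1, 10↦1]  zeros at y ∈ ∅
  x = 1: [0↦10, 1↦0, 2↦1, 3↦2, 4↦3, 5↦4, 6↦5, 7↦6, 8↦7, 9↦8, 10↦9]  zeros at y ∈ {1}
  x = 2: [0↦4, 1↦6, 2↦8, 3↦10, 4↦1, 5↦3, 6↦5, 7↦7, 8↦9, 9↦0, 10↦2]  zeros at y ∈ {9}
  x = 3: [0↦5, 1↦8, 2↦0, 3↦3, 4↦6, 5↦9, 6↦1, 7↦4, 8↦7, 9↦10, 10↦2]  zeros at y ∈ {2}
  x = 4: [0↦2, 1↦6, 2↦10, 3↦3, 4↦7, 5↦0, 6↦4, 7↦8, 8↦1, 9↦5, 10↦9]  zeros at y ∈ {5}
  x = 5: [0↦6, 1↦0, 2↦5, 3↦10, 4↦4, 5↦9, 6↦3, 7↦8, 8↦2, 9↦7, 10↦1]  zeros at y ∈ {1}
  x = 6: [0↦6, 1↦1, 2↦7, 3↦2, 4↦8, 5↦3, 6↦9, 7↦4, 8↦10, 9↦5, 10↦0]  zeros at y ∈ {10}
  x = 7: [0↦2, 1↦9, 2↦5, 3↦1, 4↦8, 5↦4, 6↦0, 7↦7, 8↦3, 9↦10, 10↦6]  zeros at y ∈ {6}
  x = 8: [0↦5, 1↦2, 2↦10, 3↦7, 4↦4, 5↦1, 6↦9, 7↦6, 8↦3, 9↦0, 10↦8]  zeros at y ∈ {9}
  x = 9: [0↦4, 1↦2, 2↦0, 3↦9, 4↦7, 5↦5, 6↦3, 7↦1, 8↦10, 9↦8, 10↦6]  zeros at y ∈ {2}
  x = 10: [0↦10, 1↦9, 2↦8, 3↦7, 4↦6, 5↦5, 6↦4, 7↦3, 8↦2, 9↦1, 10↦0]  zeros at y ∈ {10}
Collecting zeros: affine points = {(1, 1), (2, 9), (3, 2), (4, 5), (5, 1), (6, 10), (7, 6), (8, 9), (9, 2), (10, 10)}.
Total count |C(F_11)_aff| = 10.


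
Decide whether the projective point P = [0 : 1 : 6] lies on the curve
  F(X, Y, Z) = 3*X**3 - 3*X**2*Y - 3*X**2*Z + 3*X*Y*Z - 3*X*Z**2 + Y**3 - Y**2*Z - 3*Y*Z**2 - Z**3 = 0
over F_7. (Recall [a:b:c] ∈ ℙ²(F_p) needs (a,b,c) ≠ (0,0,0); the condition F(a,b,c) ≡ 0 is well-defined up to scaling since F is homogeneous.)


F(0,1,6) ≡ 0 (mod 7); P is on the curve.

Evaluate F(0, 1, 6) term-by-term (mod 7).
  3*X**3 ↦ 3·0·1·1 = 0
  -3*X**2*Y ↦ -3·0·1·1 = 0
  -3*X**2*Z ↦ -3·0·1·6 = 0
  3*X*Y*Z ↦ 3·0·1·6 = 0
  -3*X*Z**2 ↦ -3·0·1·36 = 0
  Y**3 ↦ 1·1·1·1 = 1
  -Y**2*Z ↦ -1·1·1·6 = -6
  -3*Y*Z**2 ↦ -3·1·1·36 = -108
  -Z**3 ↦ -1·1·1·216 = -216
Sum: F(0, 1, 6) = (0) + (0) + (0) + (0) + (0) + (1) + (-6) + (-108) + (-216) = -329.
Reducing mod 7: -329 ≡ 0 (mod 7).
Since F(a, b, c) ≡ 0 (mod 7), P lies on the curve.


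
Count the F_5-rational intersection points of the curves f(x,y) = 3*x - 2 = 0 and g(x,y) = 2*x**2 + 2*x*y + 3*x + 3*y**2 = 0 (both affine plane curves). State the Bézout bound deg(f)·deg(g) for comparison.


Common zeros: {(4, 1), (4, 3)}; count = 2; Bézout bound = 2.

deg(f) = 1, deg(g) = 2, so Bézout bound = 2.
Scan x ∈ F_5. For each x, list the y ∈ F_5 with f(x, y) ≡ 0 and those with g(x, y) ≡ 0 (mod 5); the common zeros in that column are the intersection.
  x = 0: f ≡ 0 at y ∈ ∅; g ≡ 0 at y ∈ {0}; common: ∅.
  x = 1: f ≡ 0 at y ∈ ∅; g ≡ 0 at y ∈ {0, 1}; common: ∅.
  x = 2: f ≡ 0 at y ∈ ∅; g ≡ 0 at y ∈ ∅; common: ∅.
  x = 3: f ≡ 0 at y ∈ ∅; g ≡ 0 at y ∈ ∅; common: ∅.
  x = 4: f ≡ 0 at y ∈ {0, 1, 2, 3, 4}; g ≡ 0 at y ∈ {1, 3}; common: {1, 3}.
Collecting: common zeros = {(4, 1), (4, 3)}, so the count is 2.
Comparison with the Bézout bound: 2 ≤ 2 = deg(f)·deg(g), as expected for curves with no common component (the bound is attained).


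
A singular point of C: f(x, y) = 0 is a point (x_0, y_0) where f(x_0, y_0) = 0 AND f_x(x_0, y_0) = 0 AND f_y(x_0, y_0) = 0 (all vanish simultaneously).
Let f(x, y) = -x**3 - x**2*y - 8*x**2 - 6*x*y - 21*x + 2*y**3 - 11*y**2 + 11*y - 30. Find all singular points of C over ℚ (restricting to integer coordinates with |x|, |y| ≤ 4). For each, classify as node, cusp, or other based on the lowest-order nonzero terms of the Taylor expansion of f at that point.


Singular points: {(-3, 2)}; classification: node.

Compute partial derivatives:
  f_x = -3*x**2 - 2*x*y - 16*x - 6*y - 21.
  f_y = -x**2 - 6*x + 6*y**2 - 22*y + 11.
Scan x_0 ∈ {−4, ..., 4}. For each x_0, f_y(x_0, y) is a polynomial in y; find its integer roots y ∈ {−4, ..., 4}, then test f_x and f at those candidates.
  x = -4: f_y(-4, y) = 6*y**2 - 22*y + 19; no integer root y with |y| ≤ 4.
  x = -3: f_y(-3, y) = 6*y**2 - 22*y + 20; vanishes at y ∈ {2}. (-3, 2): f_x = 0, f = 0 — SINGULAR.
  x = -2: f_y(-2, y) = 6*y**2 - 22*y + 19; no integer root y with |y| ≤ 4.
  x = -1: f_y(-1, y) = 6*y**2 - 22*y + 16; vanishes at y ∈ {1}. (-1, 1): f_x = -12 ≠ 0.
  x = 0: f_y(0, y) = 6*y**2 - 22*y + 11; no integer root y with |y| ≤ 4.
  x = 1: f_y(1, y) = 6*y**2 - 22*y + 4; no integer root y with |y| ≤ 4.
  x = 2: f_y(2, y) = 6*y**2 - 22*y - 5; no integer root y with |y| ≤ 4.
  x = 3: f_y(3, y) = 6*y**2 - 22*y - 16; no integer root y with |y| ≤ 4.
  x = 4: f_y(4, y) = 6*y**2 - 22*y - 29; no integer root y with |y| ≤ 4.
Only singular point on the grid: (-3, 2).
Classify: substitute x = -3 + u, y = 2 + v and expand: f = -u**3 - u**2*v - u**2 + 2*v**3 + v**2.
No constant or linear terms (consistent with a singular point). Quadratic part: -u**2 + v**2. Cubic part: -u**3 - u**2*v + 2*v**3.
The quadratic part v**2 - u**2 = (v − u)(v + u) splits into two distinct linear factors, so there are two distinct tangent lines y − 2 = ±(x − -3) — this is a node (ordinary double point).
Classification: node.


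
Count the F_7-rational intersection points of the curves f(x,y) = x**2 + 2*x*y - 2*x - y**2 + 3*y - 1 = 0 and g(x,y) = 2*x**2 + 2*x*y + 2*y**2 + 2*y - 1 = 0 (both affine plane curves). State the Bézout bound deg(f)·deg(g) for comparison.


Common zeros: {(5, 0)}; count = 1; Bézout bound = 4.

deg(f) = 2, deg(g) = 2, so Bézout bound = 4.
Scan x ∈ F_7. For each x, list the y ∈ F_7 with f(x, y) ≡ 0 and those with g(x, y) ≡ 0 (mod 7); the common zeros in that column are the intersection.
  x = 0: f ≡ 0 at y ∈ ∅; g ≡ 0 at y ∈ ∅; common: ∅.
  x = 1: f ≡ 0 at y ∈ ∅; g ≡ 0 at y ∈ {1, 4}; common: ∅.
  x = 2: f ≡ 0 at y ∈ ∅; g ≡ 0 at y ∈ {0, 4}; common: ∅.
  x = 3: f ≡ 0 at y ∈ ∅; g ≡ 0 at y ∈ ∅; common: ∅.
  x = 4: f ≡ 0 at y ∈ {0, 4}; g ≡ 0 at y ∈ ∅; common: ∅.
  x = 5: f ≡ 0 at y ∈ {0, 6}; g ≡ 0 at y ∈ {0, 1}; common: {0}.
  x = 6: f ≡ 0 at y ∈ {2, 6}; g ≡ 0 at y ∈ ∅; common: ∅.
Collecting: common zeros = {(5, 0)}, so the count is 1.
Comparison with the Bézout bound: 1 ≤ 4 = deg(f)·deg(g), as expected for curves with no common component (the affine F_7-count falls short of the bound because intersections may lie at infinity, over extension fields, or carry multiplicity).


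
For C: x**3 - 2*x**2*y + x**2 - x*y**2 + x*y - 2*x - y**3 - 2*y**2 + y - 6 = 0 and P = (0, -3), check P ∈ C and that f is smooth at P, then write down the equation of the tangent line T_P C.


Tangent line at P: -14*x - 14*y - 42 = 0.

Step 1: f(0, -3) = 0, so P lies on C.
Step 2: partial derivatives
  f_x(x, y) = 3*x**2 - 4*x*y + 2*x - y**2 + y - 2, f_y(x, y) = -2*x**2 - 2*x*y + x - 3*y**2 - 4*y + 1.
  f_x(P) = -14, f_y(P) = -14 (gradient nonzero, so P is smooth).
Step 3: tangent line at P: -14·(x − 0) + -14·(y − -3) = 0.
Expanding: -14*x - 14*y - 42 = 0.


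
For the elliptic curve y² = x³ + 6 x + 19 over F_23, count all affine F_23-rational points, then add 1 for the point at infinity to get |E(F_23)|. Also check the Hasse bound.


Affine points = {(1, 7), (1, 16), (2, 4), (2, 19), (3, 8), (3, 15), (5, 6), (5, 17), (6, 8), (6, 15), (7, 6), (7, 17), (8, 2), (8, 21), (11, 6), (11, 17), (12, 5), (12, 18), (14, 8), (14, 15), (16, 5), (16, 18), (18, 5), (18, 18), (19, 0), (22, 9), (22, 14)}; affine count = 27; |E(F_23)| = 28.

Discriminant check: Δ ∝ 4a³ + 27b² = 4·6³ + 27·19² = 4·216 + 27·361 ≡ 8 (mod 23). Nonzero ⇒ E is nonsingular.
For each x ∈ F_23, compute rhs = x³ + 6·x + 19 mod 23, then count y ∈ F_23 with y² ≡ rhs.
  x = 0: rhs = 19, matching y values: none (0 points).
  x = 1: rhs = 3, matching y values: 7, 16 (2 points).
  x = 2: rhs = 16, matching y values: 4, 19 (2 points).
  x = 3: rhs = 18, matching y values: 8, 15 (2 points).
  x = 4: rhs = 15, matching y values: none (0 points).
  x = 5: rhs = 13, matching y values: 6, 17 (2 points).
  x = 6: rhs = 18, matching y values: 8, 15 (2 points).
  x = 7: rhs = 13, matching y values: 6, 17 (2 points).
  x = 8: rhs = 4, matching y values: 2, 21 (2 points).
  x = 9: rhs = 20, matching y values: none (0 points).
  x = 10: rhs = 21, matching y values: none (0 points).
  x = 11: rhs = 13, matching y values: 6, 17 (2 points).
  x = 12: rhs = 2, matching y values: 5, 18 (2 points).
  x = 13: rhs = 17, matching y values: none (0 points).
  x = 14: rhs = 18, matching y values: 8, 15 (2 points).
  x = 15: rhs = 11, matching y values: none (0 points).
  x = 16: rhs = 2, matching y values: 5, 18 (2 points).
  x = 17: rhs = 20, matching y values: none (0 points).
  x = 18: rhs = 2, matching y values: 5, 18 (2 points).
  x = 19: rhs = 0, matching y values: 0 (1 points).
  x = 20: rhs = 20, matching y values: none (0 points).
  x = 21: rhs = 22, matching y values: none (0 points).
  x = 22: rhs = 12, matching y values: 9, 14 (2 points).
Total affine count: 27.
Full point count |E(F_23)| = 27 + 1 = 28.
Hasse bound: |28 − (23+1)| = |4| = 4 ≤ 2√23 ≈ 9.5917 ✓.


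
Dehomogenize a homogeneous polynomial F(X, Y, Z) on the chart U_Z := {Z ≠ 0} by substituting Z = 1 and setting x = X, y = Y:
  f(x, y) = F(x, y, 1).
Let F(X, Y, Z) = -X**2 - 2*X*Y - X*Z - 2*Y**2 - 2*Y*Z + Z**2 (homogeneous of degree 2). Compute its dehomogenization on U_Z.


f(x, y) = -x**2 - 2*x*y - x - 2*y**2 - 2*y + 1

On U_Z we set Z = 1. Each monomial c·X^i·Y^j·Z^k in F becomes c·x^i·y^j·1^k = c·x^i·y^j.
Substituting Z = 1: F(X, Y, 1) = -x**2 - 2*x*y - x - 2*y**2 - 2*y + 1.
Note: deg(f) ≤ deg(F) = 2; strict inequality happens when F is divisible by Z (lost terms).


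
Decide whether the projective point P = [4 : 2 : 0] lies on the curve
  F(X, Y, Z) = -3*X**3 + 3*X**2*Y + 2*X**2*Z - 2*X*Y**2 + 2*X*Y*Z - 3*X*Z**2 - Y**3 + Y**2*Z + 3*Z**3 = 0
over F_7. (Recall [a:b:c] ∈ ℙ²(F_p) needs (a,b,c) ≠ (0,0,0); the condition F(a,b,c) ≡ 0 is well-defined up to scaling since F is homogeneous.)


F(4,2,0) ≡ 4 (mod 7); P is NOT on the curve.

Evaluate F(4, 2, 0) term-by-term (mod 7).
  -3*X**3 ↦ -3·64·1·1 = -192
  3*X**2*Y ↦ 3·16·2·1 = 96
  2*X**2*Z ↦ 2·16·1·0 = 0
  -2*X*Y**2 ↦ -2·4·4·1 = -32
  2*X*Y*Z ↦ 2·4·2·0 = 0
  -3*X*Z**2 ↦ -3·4·1·0 = 0
  -Y**3 ↦ -1·1·8·1 = -8
  Y**2*Z ↦ 1·1·4·0 = 0
  3*Z**3 ↦ 3·1·1·0 = 0
Sum: F(4, 2, 0) = (-192) + (96) + (0) + (-32) + (0) + (0) + (-8) + (0) + (0) = -136.
Reducing mod 7: -136 ≡ 4 (mod 7).
Since F(a, b, c) ≡ 4 ≠ 0 (mod 7), P does NOT lie on the curve.


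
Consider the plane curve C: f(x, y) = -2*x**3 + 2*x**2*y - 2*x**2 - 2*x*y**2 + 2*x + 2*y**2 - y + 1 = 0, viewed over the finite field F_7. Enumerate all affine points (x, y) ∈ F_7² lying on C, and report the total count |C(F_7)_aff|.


Affine F_7-points: {(0, 2), (1, 1), (2, 1), (2, 6), (4, 1), (4, 3)}; count = 6.

For each of the 49 pairs (x, y) ∈ F_7², evaluate f(x, y) mod 7. Record the zeros.
  x = 0: [0↦1, 1↦2, 2↦0, 3↦2, 4↦1, 5↦4, 6↦4]  zeros at y ∈ {2}
  x = 1: [0↦6, 1↦0, 2↦1, 3↦2, 4↦3, 5↦4, 6↦5]  zeros at y ∈ {1}
  x = 2: [0↦2, 1↦0, 2↦1, 3↦5, 4↦5, 5↦1, 6↦0]  zeros at y ∈ {1, 6}
  x = 3: [0↦5, 1↦4, 2↦2, 3↦6, 4↦2, 5↦4, 6↦5]  zeros at y ∈ ∅
  x = 4: [0↦3, 1↦0, 2↦6, 3↦0, 4↦3, 5↦1, 6↦1]  zeros at y ∈ {1, 3}
  x = 5: [0↦5, 1↦4, 2↦1, 3↦3, 4↦3, 5↦1, 6↦4]  zeros at y ∈ ∅
  x = 6: [0↦6, 1↦4, 2↦3, 3↦3, 4↦4, 5↦6, 6↦2]  zeros at y ∈ ∅
Collecting zeros: affine points = {(0, 2), (1, 1), (2, 1), (2, 6), (4, 1), (4, 3)}.
Total count |C(F_7)_aff| = 6.


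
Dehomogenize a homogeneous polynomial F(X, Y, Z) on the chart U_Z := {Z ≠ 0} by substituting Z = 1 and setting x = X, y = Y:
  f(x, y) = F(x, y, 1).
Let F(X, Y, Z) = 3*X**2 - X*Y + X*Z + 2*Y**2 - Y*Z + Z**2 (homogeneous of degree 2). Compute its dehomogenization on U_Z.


f(x, y) = 3*x**2 - x*y + x + 2*y**2 - y + 1

On U_Z we set Z = 1. Each monomial c·X^i·Y^j·Z^k in F becomes c·x^i·y^j·1^k = c·x^i·y^j.
Substituting Z = 1: F(X, Y, 1) = 3*x**2 - x*y + x + 2*y**2 - y + 1.
Note: deg(f) ≤ deg(F) = 2; strict inequality happens when F is divisible by Z (lost terms).


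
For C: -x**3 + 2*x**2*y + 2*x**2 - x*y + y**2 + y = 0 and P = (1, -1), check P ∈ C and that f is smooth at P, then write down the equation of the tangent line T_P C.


Tangent line at P: 2 - 2*x = 0.

Step 1: f(1, -1) = 0, so P lies on C.
Step 2: partial derivatives
  f_x(x, y) = -3*x**2 + 4*x*y + 4*x - y, f_y(x, y) = 2*x**2 - x + 2*y + 1.
  f_x(P) = -2, f_y(P) = 0 (gradient nonzero, so P is smooth).
Step 3: tangent line at P: -2·(x − 1) + 0·(y − -1) = 0.
Expanding: 2 - 2*x = 0.


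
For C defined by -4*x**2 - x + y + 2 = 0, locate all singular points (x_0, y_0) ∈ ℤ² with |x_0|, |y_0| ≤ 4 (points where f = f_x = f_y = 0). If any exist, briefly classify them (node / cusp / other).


No singular points in the scanned grid; C is smooth there.

Compute partial derivatives:
  f_x = -8*x - 1.
  f_y = 1.
f_y = 1 is a nonzero constant, so f_y never vanishes: no point (x, y) can satisfy f = f_x = f_y = 0. In particular no (x, y) ∈ {−4, ..., 4}² is singular; the curve is smooth.


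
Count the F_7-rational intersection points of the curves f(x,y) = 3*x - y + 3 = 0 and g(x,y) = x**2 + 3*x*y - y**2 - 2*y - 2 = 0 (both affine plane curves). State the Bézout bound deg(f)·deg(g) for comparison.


Common zeros: ∅; count = 0; Bézout bound = 2.

deg(f) = 1, deg(g) = 2, so Bézout bound = 2.
Scan x ∈ F_7. For each x, list the y ∈ F_7 with f(x, y) ≡ 0 and those with g(x, y) ≡ 0 (mod 7); the common zeros in that column are the intersection.
  x = 0: f ≡ 0 at y ∈ {3}; g ≡ 0 at y ∈ ∅; common: ∅.
  x = 1: f ≡ 0 at y ∈ {6}; g ≡ 0 at y ∈ {3, 5}; common: ∅.
  x = 2: f ≡ 0 at y ∈ {2}; g ≡ 0 at y ∈ ∅; common: ∅.
  x = 3: f ≡ 0 at y ∈ {5}; g ≡ 0 at y ∈ {0}; common: ∅.
  x = 4: f ≡ 0 at y ∈ {1}; g ≡ 0 at y ∈ {0, 3}; common: ∅.
  x = 5: f ≡ 0 at y ∈ {4}; g ≡ 0 at y ∈ {1, 5}; common: ∅.
  x = 6: f ≡ 0 at y ∈ {0}; g ≡ 0 at y ∈ {1}; common: ∅.
Collecting: common zeros = ∅, so the count is 0.
Comparison with the Bézout bound: 0 ≤ 2 = deg(f)·deg(g), as expected for curves with no common component (the affine F_7-count falls short of the bound because intersections may lie at infinity, over extension fields, or carry multiplicity).


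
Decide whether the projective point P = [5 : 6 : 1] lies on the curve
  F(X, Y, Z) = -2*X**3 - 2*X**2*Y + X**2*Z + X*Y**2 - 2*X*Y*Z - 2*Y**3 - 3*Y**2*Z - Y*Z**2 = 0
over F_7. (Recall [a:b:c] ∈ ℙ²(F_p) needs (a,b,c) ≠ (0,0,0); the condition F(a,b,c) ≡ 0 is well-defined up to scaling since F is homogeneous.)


F(5,6,1) ≡ 1 (mod 7); P is NOT on the curve.

Evaluate F(5, 6, 1) term-by-term (mod 7).
  -2*X**3 ↦ -2·125·1·1 = -250
  -2*X**2*Y ↦ -2·25·6·1 = -300
  X**2*Z ↦ 1·25·1·1 = 25
  X*Y**2 ↦ 1·5·36·1 = 180
  -2*X*Y*Z ↦ -2·5·6·1 = -60
  -2*Y**3 ↦ -2·1·216·1 = -432
  -3*Y**2*Z ↦ -3·1·36·1 = -108
  -Y*Z**2 ↦ -1·1·6·1 = -6
Sum: F(5, 6, 1) = (-250) + (-300) + (25) + (180) + (-60) + (-432) + (-108) + (-6) = -951.
Reducing mod 7: -951 ≡ 1 (mod 7).
Since F(a, b, c) ≡ 1 ≠ 0 (mod 7), P does NOT lie on the curve.


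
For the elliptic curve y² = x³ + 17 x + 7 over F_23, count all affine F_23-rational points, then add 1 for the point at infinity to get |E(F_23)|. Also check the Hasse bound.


Affine points = {(1, 5), (1, 18), (2, 7), (2, 16), (3, 4), (3, 19), (4, 1), (4, 22), (6, 7), (6, 16), (7, 3), (7, 20), (10, 2), (10, 21), (15, 7), (15, 16), (18, 2), (18, 21), (19, 6), (19, 17), (22, 9), (22, 14)}; affine count = 22; |E(F_23)| = 23.

Discriminant check: Δ ∝ 4a³ + 27b² = 4·17³ + 27·7² = 4·4913 + 27·49 ≡ 22 (mod 23). Nonzero ⇒ E is nonsingular.
For each x ∈ F_23, compute rhs = x³ + 17·x + 7 mod 23, then count y ∈ F_23 with y² ≡ rhs.
  x = 0: rhs = 7, matching y values: none (0 points).
  x = 1: rhs = 2, matching y values: 5, 18 (2 points).
  x = 2: rhs = 3, matching y values: 7, 16 (2 points).
  x = 3: rhs = 16, matching y values: 4, 19 (2 points).
  x = 4: rhs = 1, matching y values: 1, 22 (2 points).
  x = 5: rhs = 10, matching y values: none (0 points).
  x = 6: rhs = 3, matching y values: 7, 16 (2 points).
  x = 7: rhs = 9, matching y values: 3, 20 (2 points).
  x = 8: rhs = 11, matching y values: none (0 points).
  x = 9: rhs = 15, matching y values: none (0 points).
  x = 10: rhs = 4, matching y values: 2, 21 (2 points).
  x = 11: rhs = 7, matching y values: none (0 points).
  x = 12: rhs = 7, matching y values: none (0 points).
  x = 13: rhs = 10, matching y values: none (0 points).
  x = 14: rhs = 22, matching y values: none (0 points).
  x = 15: rhs = 3, matching y values: 7, 16 (2 points).
  x = 16: rhs = 5, matching y values: none (0 points).
  x = 17: rhs = 11, matching y values: none (0 points).
  x = 18: rhs = 4, matching y values: 2, 21 (2 points).
  x = 19: rhs = 13, matching y values: 6, 17 (2 points).
  x = 20: rhs = 21, matching y values: none (0 points).
  x = 21: rhs = 11, matching y values: none (0 points).
  x = 22: rhs = 12, matching y values: 9, 14 (2 points).
Total affine count: 22.
Full point count |E(F_23)| = 22 + 1 = 23.
Hasse bound: |23 − (23+1)| = |-1| = 1 ≤ 2√23 ≈ 9.5917 ✓.


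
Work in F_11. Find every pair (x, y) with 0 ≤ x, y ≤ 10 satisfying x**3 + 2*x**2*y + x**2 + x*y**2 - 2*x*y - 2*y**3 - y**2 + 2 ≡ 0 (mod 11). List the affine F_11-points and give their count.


Affine F_11-points: {(1, 7), (6, 5), (7, 6), (8, 2), (9, 8), (9, 9)}; count = 6.

For each of the 121 pairs (x, y) ∈ F_11², evaluate f(x, y) mod 11. Record the zeros.
  x = 0: [0↦2, 1↦10, 2↦4, 3↦5, 4↦1, 5↦2, 6↦7, 7↦4, 8↦3, 9↦3, 10↦3]  zeros at y ∈ ∅
  x = 1: [0↦4, 1↦2, 2↦10, 3↦5, 4↦8, 5↦7, 6↦1, 7↦0, 8↦3, 9↦9, 10↦6]  zeros at y ∈ {7}
  x = 2: [0↦3, 1↦6, 2↦10, 3↦3, 4↦6, 5↦7, 6↦5, 7↦10, 8↦10, 9↦4, 10↦2]  zeros at y ∈ ∅
  x = 3: [0↦5, 1↦6, 2↦10, 3↦5, 4↦1, 5↦8, 6↦3, 7↦7, 8↦8, 9↦5, 10↦8]  zeros at y ∈ ∅
  x = 4: [0↦5, 1↦8, 2↦5, 3↦6, 4↦10, 5↦5, 6↦1, 7↦8, 8↦3, 9↦7, 10↦8]  zeros at y ∈ ∅
  x = 5: [0↦9, 1↦7, 2↦1, 3↦1, 4↦6, 5↦4, 6↦5, 7↦8, 8↦1, 9↦5, 10↦8]  zeros at y ∈ ∅
  x = 6: [0↦1, 1↦9, 2↦4, 3↦7, 4↦6, 5↦0, 6↦10, 7↦2, 8↦8, 9↦5, 10↦3]  zeros at y ∈ {5}
  x = 7: [0↦9, 1↦9, 2↦9, 3↦8, 4↦5, 5↦10, 6↦0, 7↦7, 8↦8, 9↦2, 10↦10]  zeros at y ∈ {6}
  x = 8: [0↦6, 1↦2, 2↦0, 3↦10, 4↦9, 5↦7, 6↦3, 7↦7, 8↦7, 9↦2, 10↦2]  zeros at y ∈ {2}
  x = 9: [0↦9, 1↦5, 2↦5, 3↦8, 4↦2, 5↦8, 6↦3, 7↦8, 8↦0, 9↦0, 10↦7]  zeros at y ∈ {8, 9}
  x = 10: [0↦2, 1↦2, 2↦8, 3↦8, 4↦1, 5↦8, 6↦6, 7↦5, 8↦4, 9↦2, 10↦9]  zeros at y ∈ ∅
Collecting zeros: affine points = {(1, 7), (6, 5), (7, 6), (8, 2), (9, 8), (9, 9)}.
Total count |C(F_11)_aff| = 6.


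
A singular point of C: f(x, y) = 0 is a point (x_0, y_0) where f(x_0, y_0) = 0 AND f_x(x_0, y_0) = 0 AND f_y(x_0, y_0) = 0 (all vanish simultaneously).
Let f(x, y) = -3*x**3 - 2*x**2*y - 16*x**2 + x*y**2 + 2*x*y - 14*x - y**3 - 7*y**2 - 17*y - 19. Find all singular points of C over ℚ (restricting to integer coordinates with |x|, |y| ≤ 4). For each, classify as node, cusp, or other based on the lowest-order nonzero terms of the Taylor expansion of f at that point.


Singular points: {(-1, -3)}; classification: node.

Compute partial derivatives:
  f_x = -9*x**2 - 4*x*y - 32*x + y**2 + 2*y - 14.
  f_y = -2*x**2 + 2*x*y + 2*x - 3*y**2 - 14*y - 17.
Scan x_0 ∈ {−4, ..., 4}. For each x_0, f_y(x_0, y) is a polynomial in y; find its integer roots y ∈ {−4, ..., 4}, then test f_x and f at those candidates.
  x = -4: f_y(-4, y) = -3*y**2 - 22*y - 57; no integer root y with |y| ≤ 4.
  x = -3: f_y(-3, y) = -3*y**2 - 20*y - 41; no integer root y with |y| ≤ 4.
  x = -2: f_y(-2, y) = -3*y**2 - 18*y - 29; no integer root y with |y| ≤ 4.
  x = -1: f_y(-1, y) = -3*y**2 - 16*y - 21; vanishes at y ∈ {-3}. (-1, -3): f_x = 0, f = 0 — SINGULAR.
  x = 0: f_y(0, y) = -3*y**2 - 14*y - 17; no integer root y with |y| ≤ 4.
  x = 1: f_y(1, y) = -3*y**2 - 12*y - 17; no integer root y with |y| ≤ 4.
  x = 2: f_y(2, y) = -3*y**2 - 10*y - 21; no integer root y with |y| ≤ 4.
  x = 3: f_y(3, y) = -3*y**2 - 8*y - 29; no integer root y with |y| ≤ 4.
  x = 4: f_y(4, y) = -3*y**2 - 6*y - 41; no integer root y with |y| ≤ 4.
Only singular point on the grid: (-1, -3).
Classify: substitute x = -1 + u, y = -3 + v and expand: f = -3*u**3 - 2*u**2*v - u**2 + u*v**2 - v**3 + v**2.
No constant or linear terms (consistent with a singular point). Quadratic part: -u**2 + v**2. Cubic part: -3*u**3 - 2*u**2*v + u*v**2 - v**3.
The quadratic part v**2 - u**2 = (v − u)(v + u) splits into two distinct linear factors, so there are two distinct tangent lines y − -3 = ±(x − -1) — this is a node (ordinary double point).
Classification: node.


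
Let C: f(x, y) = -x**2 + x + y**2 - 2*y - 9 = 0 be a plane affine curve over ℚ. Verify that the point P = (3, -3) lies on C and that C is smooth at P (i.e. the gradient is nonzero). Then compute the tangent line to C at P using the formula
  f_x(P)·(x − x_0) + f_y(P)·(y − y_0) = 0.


Tangent line at P: -5*x - 8*y - 9 = 0.

Step 1: f(3, -3) = 0, so P lies on C.
Step 2: partial derivatives
  f_x(x, y) = 1 - 2*x, f_y(x, y) = 2*y - 2.
  f_x(P) = -5, f_y(P) = -8 (gradient nonzero, so P is smooth).
Step 3: tangent line at P: -5·(x − 3) + -8·(y − -3) = 0.
Expanding: -5*x - 8*y - 9 = 0.


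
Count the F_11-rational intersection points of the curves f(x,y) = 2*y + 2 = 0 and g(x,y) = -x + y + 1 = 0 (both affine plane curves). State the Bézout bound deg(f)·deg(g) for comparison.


Common zeros: {(0, 10)}; count = 1; Bézout bound = 1.

deg(f) = 1, deg(g) = 1, so Bézout bound = 1.
Scan x ∈ F_11. For each x, list the y ∈ F_11 with f(x, y) ≡ 0 and those with g(x, y) ≡ 0 (mod 11); the common zeros in that column are the intersection.
  x = 0: f ≡ 0 at y ∈ {10}; g ≡ 0 at y ∈ {10}; common: {10}.
  x = 1: f ≡ 0 at y ∈ {10}; g ≡ 0 at y ∈ {0}; common: ∅.
  x = 2: f ≡ 0 at y ∈ {10}; g ≡ 0 at y ∈ {1}; common: ∅.
  x = 3: f ≡ 0 at y ∈ {10}; g ≡ 0 at y ∈ {2}; common: ∅.
  x = 4: f ≡ 0 at y ∈ {10}; g ≡ 0 at y ∈ {3}; common: ∅.
  x = 5: f ≡ 0 at y ∈ {10}; g ≡ 0 at y ∈ {4}; common: ∅.
  x = 6: f ≡ 0 at y ∈ {10}; g ≡ 0 at y ∈ {5}; common: ∅.
  x = 7: f ≡ 0 at y ∈ {10}; g ≡ 0 at y ∈ {6}; common: ∅.
  x = 8: f ≡ 0 at y ∈ {10}; g ≡ 0 at y ∈ {7}; common: ∅.
  x = 9: f ≡ 0 at y ∈ {10}; g ≡ 0 at y ∈ {8}; common: ∅.
  x = 10: f ≡ 0 at y ∈ {10}; g ≡ 0 at y ∈ {9}; common: ∅.
Collecting: common zeros = {(0, 10)}, so the count is 1.
Comparison with the Bézout bound: 1 ≤ 1 = deg(f)·deg(g), as expected for curves with no common component (the bound is attained).


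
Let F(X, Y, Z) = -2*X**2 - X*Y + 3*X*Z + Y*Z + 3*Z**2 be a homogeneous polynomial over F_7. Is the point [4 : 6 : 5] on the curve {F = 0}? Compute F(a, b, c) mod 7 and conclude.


F(4,6,5) ≡ 4 (mod 7); P is NOT on the curve.

Evaluate F(4, 6, 5) term-by-term (mod 7).
  -2*X**2 ↦ -2·16·1·1 = -32
  -X*Y ↦ -1·4·6·1 = -24
  3*X*Z ↦ 3·4·1·5 = 60
  Y*Z ↦ 1·1·6·5 = 30
  3*Z**2 ↦ 3·1·1·25 = 75
Sum: F(4, 6, 5) = (-32) + (-24) + (60) + (30) + (75) = 109.
Reducing mod 7: 109 ≡ 4 (mod 7).
Since F(a, b, c) ≡ 4 ≠ 0 (mod 7), P does NOT lie on the curve.


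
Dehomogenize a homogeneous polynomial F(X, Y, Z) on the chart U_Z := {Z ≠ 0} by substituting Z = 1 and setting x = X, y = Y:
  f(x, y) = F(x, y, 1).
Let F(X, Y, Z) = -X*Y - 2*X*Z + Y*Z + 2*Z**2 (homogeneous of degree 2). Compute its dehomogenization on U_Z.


f(x, y) = -x*y - 2*x + y + 2

On U_Z we set Z = 1. Each monomial c·X^i·Y^j·Z^k in F becomes c·x^i·y^j·1^k = c·x^i·y^j.
Substituting Z = 1: F(X, Y, 1) = -x*y - 2*x + y + 2.
Note: deg(f) ≤ deg(F) = 2; strict inequality happens when F is divisible by Z (lost terms).


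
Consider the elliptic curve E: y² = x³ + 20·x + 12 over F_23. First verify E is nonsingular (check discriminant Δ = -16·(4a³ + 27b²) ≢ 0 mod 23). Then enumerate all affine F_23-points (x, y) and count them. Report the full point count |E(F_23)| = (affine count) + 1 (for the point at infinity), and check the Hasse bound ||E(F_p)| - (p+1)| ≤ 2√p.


Affine points = {(0, 9), (0, 14), (4, 8), (4, 15), (6, 7), (6, 16), (7, 9), (7, 14), (9, 1), (9, 22), (10, 4), (10, 19), (12, 5), (12, 18), (13, 10), (13, 13), (14, 0), (16, 9), (16, 14), (19, 11), (19, 12)}; affine count = 21; |E(F_23)| = 22.

Discriminant check: Δ ∝ 4a³ + 27b² = 4·20³ + 27·12² = 4·8000 + 27·144 ≡ 8 (mod 23). Nonzero ⇒ E is nonsingular.
For each x ∈ F_23, compute rhs = x³ + 20·x + 12 mod 23, then count y ∈ F_23 with y² ≡ rhs.
  x = 0: rhs = 12, matching y values: 9, 14 (2 points).
  x = 1: rhs = 10, matching y values: none (0 points).
  x = 2: rhs = 14, matching y values: none (0 points).
  x = 3: rhs = 7, matching y values: none (0 points).
  x = 4: rhs = 18, matching y values: 8, 15 (2 points).
  x = 5: rhs = 7, matching y values: none (0 points).
  x = 6: rhs = 3, matching y values: 7, 16 (2 points).
  x = 7: rhs = 12, matching y values: 9, 14 (2 points).
  x = 8: rhs = 17, matching y values: none (0 points).
  x = 9: rhs = 1, matching y values: 1, 22 (2 points).
  x = 10: rhs = 16, matching y values: 4, 19 (2 points).
  x = 11: rhs = 22, matching y values: none (0 points).
  x = 12: rhs = 2, matching y values: 5, 18 (2 points).
  x = 13: rhs = 8, matching y values: 10, 13 (2 points).
  x = 14: rhs = 0, matching y values: 0 (1 points).
  x = 15: rhs = 7, matching y values: none (0 points).
  x = 16: rhs = 12, matching y values: 9, 14 (2 points).
  x = 17: rhs = 21, matching y values: none (0 points).
  x = 18: rhs = 17, matching y values: none (0 points).
  x = 19: rhs = 6, matching y values: 11, 12 (2 points).
  x = 20: rhs = 17, matching y values: none (0 points).
  x = 21: rhs = 10, matching y values: none (0 points).
  x = 22: rhs = 14, matching y values: none (0 points).
Total affine count: 21.
Full point count |E(F_23)| = 21 + 1 = 22.
Hasse bound: |22 − (23+1)| = |-2| = 2 ≤ 2√23 ≈ 9.5917 ✓.


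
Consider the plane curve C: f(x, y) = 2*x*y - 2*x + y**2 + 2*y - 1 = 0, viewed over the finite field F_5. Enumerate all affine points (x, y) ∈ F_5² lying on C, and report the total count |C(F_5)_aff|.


Affine F_5-points: {(2, 0), (2, 4), (4, 2), (4, 3)}; count = 4.

For each of the 25 pairs (x, y) ∈ F_5², evaluate f(x, y) mod 5. Record the zeros.
  x = 0: [0↦4, 1↦2, 2↦2, 3↦4, 4↦3]  zeros at y ∈ ∅
  x = 1: [0↦2, 1↦2, 2↦4, 3↦3, 4↦4]  zeros at y ∈ ∅
  x = 2: [0↦0, 1↦2, 2↦1, 3↦2, 4↦0]  zeros at y ∈ {0, 4}
  x = 3: [0↦3, 1↦2, 2↦3, 3↦1, 4↦1]  zeros at y ∈ ∅
  x = 4: [0↦1, 1↦2, 2↦0, 3↦0, 4↦2]  zeros at y ∈ {2, 3}
Collecting zeros: affine points = {(2, 0), (2, 4), (4, 2), (4, 3)}.
Total count |C(F_5)_aff| = 4.


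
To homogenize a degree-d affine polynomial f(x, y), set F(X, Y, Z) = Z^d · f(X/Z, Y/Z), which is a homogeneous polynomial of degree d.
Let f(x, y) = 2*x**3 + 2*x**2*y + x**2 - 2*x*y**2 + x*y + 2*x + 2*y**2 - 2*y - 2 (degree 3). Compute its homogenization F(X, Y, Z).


F(X, Y, Z) = 2*X**3 + 2*X**2*Y + X**2*Z - 2*X*Y**2 + X*Y*Z + 2*X*Z**2 + 2*Y**2*Z - 2*Y*Z**2 - 2*Z**3

deg(f) = 3.
Substitute x = X/Z, y = Y/Z into f, then multiply by Z^3.
  monomial 2·x^3·y^0 ↦ 2·X^3·Y^0·Z^0.
  monomial 2·x^2·y^1 ↦ 2·X^2·Y^1·Z^0.
  monomial 1·x^2·y^0 ↦ 1·X^2·Y^0·Z^1.
  monomial -2·x^1·y^2 ↦ -2·X^1·Y^2·Z^0.
  monomial 1·x^1·y^1 ↦ 1·X^1·Y^1·Z^1.
  monomial 2·x^1·y^0 ↦ 2·X^1·Y^0·Z^2.
  monomial 2·x^0·y^2 ↦ 2·X^0·Y^2·Z^1.
  monomial -2·x^0·y^1 ↦ -2·X^0·Y^1·Z^2.
  monomial -2·x^0·y^0 ↦ -2·X^0·Y^0·Z^3.
Collecting: F(X, Y, Z) = 2*X**3 + 2*X**2*Y + X**2*Z - 2*X*Y**2 + X*Y*Z + 2*X*Z**2 + 2*Y**2*Z - 2*Y*Z**2 - 2*Z**3.


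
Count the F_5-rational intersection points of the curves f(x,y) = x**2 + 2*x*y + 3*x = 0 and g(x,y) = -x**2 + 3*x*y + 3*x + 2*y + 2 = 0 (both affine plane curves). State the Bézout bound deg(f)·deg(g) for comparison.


Common zeros: {(0, 4)}; count = 1; Bézout bound = 4.

deg(f) = 2, deg(g) = 2, so Bézout bound = 4.
Scan x ∈ F_5. For each x, list the y ∈ F_5 with f(x, y) ≡ 0 and those with g(x, y) ≡ 0 (mod 5); the common zeros in that column are the intersection.
  x = 0: f ≡ 0 at y ∈ {0, 1, 2, 3, 4}; g ≡ 0 at y ∈ {4}; common: {4}.
  x = 1: f ≡ 0 at y ∈ {3}; g ≡ 0 at y ∈ ∅; common: ∅.
  x = 2: f ≡ 0 at y ∈ {0}; g ≡ 0 at y ∈ {2}; common: ∅.
  x = 3: f ≡ 0 at y ∈ {2}; g ≡ 0 at y ∈ {3}; common: ∅.
  x = 4: f ≡ 0 at y ∈ {4}; g ≡ 0 at y ∈ {3}; common: ∅.
Collecting: common zeros = {(0, 4)}, so the count is 1.
Comparison with the Bézout bound: 1 ≤ 4 = deg(f)·deg(g), as expected for curves with no common component (the affine F_5-count falls short of the bound because intersections may lie at infinity, over extension fields, or carry multiplicity).


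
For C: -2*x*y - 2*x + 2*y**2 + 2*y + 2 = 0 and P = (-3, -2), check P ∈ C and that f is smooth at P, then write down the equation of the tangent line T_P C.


Tangent line at P: 2*x + 6 = 0.

Step 1: f(-3, -2) = 0, so P lies on C.
Step 2: partial derivatives
  f_x(x, y) = -2*y - 2, f_y(x, y) = -2*x + 4*y + 2.
  f_x(P) = 2, f_y(P) = 0 (gradient nonzero, so P is smooth).
Step 3: tangent line at P: 2·(x − -3) + 0·(y − -2) = 0.
Expanding: 2*x + 6 = 0.


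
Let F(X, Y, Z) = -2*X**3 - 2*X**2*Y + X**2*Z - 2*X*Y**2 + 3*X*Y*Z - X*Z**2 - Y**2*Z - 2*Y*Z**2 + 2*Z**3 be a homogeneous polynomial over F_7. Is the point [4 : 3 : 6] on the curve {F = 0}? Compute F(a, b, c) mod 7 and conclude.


F(4,3,6) ≡ 6 (mod 7); P is NOT on the curve.

Evaluate F(4, 3, 6) term-by-term (mod 7).
  -2*X**3 ↦ -2·64·1·1 = -128
  -2*X**2*Y ↦ -2·16·3·1 = -96
  X**2*Z ↦ 1·16·1·6 = 96
  -2*X*Y**2 ↦ -2·4·9·1 = -72
  3*X*Y*Z ↦ 3·4·3·6 = 216
  -X*Z**2 ↦ -1·4·1·36 = -144
  -Y**2*Z ↦ -1·1·9·6 = -54
  -2*Y*Z**2 ↦ -2·1·3·36 = -216
  2*Z**3 ↦ 2·1·1·216 = 432
Sum: F(4, 3, 6) = (-128) + (-96) + (96) + (-72) + (216) + (-144) + (-54) + (-216) + (432) = 34.
Reducing mod 7: 34 ≡ 6 (mod 7).
Since F(a, b, c) ≡ 6 ≠ 0 (mod 7), P does NOT lie on the curve.


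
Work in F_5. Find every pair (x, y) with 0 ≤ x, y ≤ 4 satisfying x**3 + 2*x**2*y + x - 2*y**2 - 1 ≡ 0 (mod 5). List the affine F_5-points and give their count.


Affine F_5-points: {(2, 1), (2, 3), (3, 1), (3, 3), (4, 3)}; count = 5.

For each of the 25 pairs (x, y) ∈ F_5², evaluate f(x, y) mod 5. Record the zeros.
  x = 0: [0↦4, 1↦2, 2↦1, 3↦1, 4↦2]  zeros at y ∈ ∅
  x = 1: [0↦1, 1↦1, 2↦2, 3↦4, 4↦2]  zeros at y ∈ ∅
  x = 2: [0↦4, 1↦0, 2↦2, 3↦0, 4↦4]  zeros at y ∈ {1, 3}
  x = 3: [0↦4, 1↦0, 2↦2, 3↦0, 4↦4]  zeros at y ∈ {1, 3}
  x = 4: [0↦2, 1↦2, 2↦3, 3↦0, 4↦3]  zeros at y ∈ {3}
Collecting zeros: affine points = {(2, 1), (2, 3), (3, 1), (3, 3), (4, 3)}.
Total count |C(F_5)_aff| = 5.


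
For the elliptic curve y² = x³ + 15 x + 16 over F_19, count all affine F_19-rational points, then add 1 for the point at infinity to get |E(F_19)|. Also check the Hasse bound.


Affine points = {(0, 4), (0, 15), (2, 4), (2, 15), (4, 8), (4, 11), (5, 8), (5, 11), (9, 5), (9, 14), (10, 8), (10, 11), (11, 7), (11, 12), (12, 9), (12, 10), (14, 5), (14, 14), (15, 5), (15, 14), (16, 1), (16, 18), (17, 4), (17, 15), (18, 0)}; affine count = 25; |E(F_19)| = 26.

Discriminant check: Δ ∝ 4a³ + 27b² = 4·15³ + 27·16² = 4·3375 + 27·256 ≡ 6 (mod 19). Nonzero ⇒ E is nonsingular.
For each x ∈ F_19, compute rhs = x³ + 15·x + 16 mod 19, then count y ∈ F_19 with y² ≡ rhs.
  x = 0: rhs = 16, matching y values: 4, 15 (2 points).
  x = 1: rhs = 13, matching y values: none (0 points).
  x = 2: rhs = 16, matching y values: 4, 15 (2 points).
  x = 3: rhs = 12, matching y values: none (0 points).
  x = 4: rhs = 7, matching y values: 8, 11 (2 points).
  x = 5: rhs = 7, matching y values: 8, 11 (2 points).
  x = 6: rhs = 18, matching y values: none (0 points).
  x = 7: rhs = 8, matching y values: none (0 points).
  x = 8: rhs = 2, matching y values: none (0 points).
  x = 9: rhs = 6, matching y values: 5, 14 (2 points).
  x = 10: rhs = 7, matching y values: 8, 11 (2 points).
  x = 11: rhs = 11, matching y values: 7, 12 (2 points).
  x = 12: rhs = 5, matching y values: 9, 10 (2 points).
  x = 13: rhs = 14, matching y values: none (0 points).
  x = 14: rhs = 6, matching y values: 5, 14 (2 points).
  x = 15: rhs = 6, matching y values: 5, 14 (2 points).
  x = 16: rhs = 1, matching y values: 1, 18 (2 points).
  x = 17: rhs = 16, matching y values: 4, 15 (2 points).
  x = 18: rhs = 0, matching y values: 0 (1 points).
Total affine count: 25.
Full point count |E(F_19)| = 25 + 1 = 26.
Hasse bound: |26 − (19+1)| = |6| = 6 ≤ 2√19 ≈ 8.7178 ✓.
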